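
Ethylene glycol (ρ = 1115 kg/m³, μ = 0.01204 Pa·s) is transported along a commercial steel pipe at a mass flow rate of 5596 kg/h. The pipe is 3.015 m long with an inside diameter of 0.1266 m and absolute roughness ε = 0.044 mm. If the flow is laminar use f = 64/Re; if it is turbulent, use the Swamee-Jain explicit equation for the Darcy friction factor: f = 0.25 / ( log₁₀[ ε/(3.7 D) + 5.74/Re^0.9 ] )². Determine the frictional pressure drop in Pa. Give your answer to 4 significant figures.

ṁ = 5596 kg/h = 5596/3600 = 1.554 kg/s.
A = πD²/4 = π(0.1266)²/4 = 0.01259 m²; mean velocity V = ṁ/(ρA) = 1.554/(1115 · 0.01259) = 0.1107 m/s.
Reynolds number Re = ρVD/μ = 1115 · 0.1107 · 0.1266 / 0.012 = 1298.
Re < 2300 → laminar flow, so f = 64/Re = 64/1298 = 0.04929 (the turbulent correlation is not needed).
Darcy-Weisbach: ΔP = f(L/D)(ρV²/2) = 0.04929·(3.015/0.1266)·(1115·0.1107²/2) = 0.04929·23.82·6.838 = 8.027 Pa.

ΔP ≈ 8.027 Pa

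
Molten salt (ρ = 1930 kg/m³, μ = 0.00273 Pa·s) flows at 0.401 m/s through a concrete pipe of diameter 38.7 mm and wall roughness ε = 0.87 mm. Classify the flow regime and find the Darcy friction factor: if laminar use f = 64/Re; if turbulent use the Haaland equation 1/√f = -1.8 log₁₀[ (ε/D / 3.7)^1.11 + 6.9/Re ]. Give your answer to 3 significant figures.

Re = ρVD/μ = 1930·0.401·0.0387/0.00273 = 1.097e+04.
Re > 4000 → turbulent. ε/D = 0.00087/0.0387 = 0.0225; Haaland: 1/√f = -1.8 log₁₀[0.00347 + 0.000629] = 4.298, so f = 0.05413.

f ≈ 0.0541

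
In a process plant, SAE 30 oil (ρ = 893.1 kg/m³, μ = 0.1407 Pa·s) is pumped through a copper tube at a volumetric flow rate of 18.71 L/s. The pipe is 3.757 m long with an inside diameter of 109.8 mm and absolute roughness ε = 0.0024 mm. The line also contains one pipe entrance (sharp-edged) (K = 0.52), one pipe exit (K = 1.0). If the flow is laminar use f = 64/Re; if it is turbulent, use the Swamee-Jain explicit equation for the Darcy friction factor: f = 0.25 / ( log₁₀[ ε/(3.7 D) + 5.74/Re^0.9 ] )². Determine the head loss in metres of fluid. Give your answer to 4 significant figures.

h_f ≈ 0.6189 m

Q = 18.71 L/s = 18.71/1000 = 0.01871 m³/s.
Cross-sectional area A = πD²/4 = π(0.1098)²/4 = 0.009469 m²; mean velocity V = Q/A = 0.01871/0.009469 = 1.976 m/s.
Reynolds number Re = ρVD/μ = 893.1 · 1.976 · 0.1098 / 0.141 = 1377.
Re < 2300 → laminar flow, so f = 64/Re = 64/1377 = 0.04647 (the turbulent correlation is not needed).
Total minor-loss coefficient ΣK = 1·0.52 + 1·1 = 1.52.
ΔP = [f·L/D + ΣK]·(ρV²/2) = [0.04647·3.757/0.1098 + 1.52]·(893.1·1.976²/2) = [1.59 + 1.52]·1744 = 5423 Pa.
Head loss h_f = ΔP/(ρg) = 5423/(893.1·9.81) = 0.6189 m.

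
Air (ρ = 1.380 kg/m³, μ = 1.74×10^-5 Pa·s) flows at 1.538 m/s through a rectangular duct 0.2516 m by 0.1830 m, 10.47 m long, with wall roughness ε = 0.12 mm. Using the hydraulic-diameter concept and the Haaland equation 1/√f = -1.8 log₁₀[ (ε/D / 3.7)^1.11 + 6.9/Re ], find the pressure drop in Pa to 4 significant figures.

ΔP ≈ 2.046 Pa

Hydraulic diameter D_h = 4A/P = 4·(0.2516·0.183)/(2·(0.2516+0.183)) = 0.1842/0.8692 = 0.2119 m.
Re = ρVD_h/μ = 1.38·1.538·0.2119/1.74e-05 = 2.585e+04.
ε/D_h = 0.00012/0.2119 = 0.000566; Haaland gives 1/√f = -1.8 log₁₀[5.82e-05+0.000267] = 6.278, so f = 0.02537.
ΔP = f(L/D_h)(ρV²/2) = 0.02537·10.47/0.2119·1.632 = 2.046 Pa.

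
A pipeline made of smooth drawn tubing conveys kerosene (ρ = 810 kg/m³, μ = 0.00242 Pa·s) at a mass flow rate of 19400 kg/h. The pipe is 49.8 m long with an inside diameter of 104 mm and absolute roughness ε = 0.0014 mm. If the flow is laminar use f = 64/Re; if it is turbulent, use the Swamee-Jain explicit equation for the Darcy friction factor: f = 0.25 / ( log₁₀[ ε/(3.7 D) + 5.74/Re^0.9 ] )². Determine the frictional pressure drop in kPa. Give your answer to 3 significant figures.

ΔP ≈ 2.85 kPa

ṁ = 19400 kg/h = 19400/3600 = 5.389 kg/s.
A = πD²/4 = π(0.104)²/4 = 0.008495 m²; mean velocity V = ṁ/(ρA) = 5.389/(810 · 0.008495) = 0.7832 m/s.
Reynolds number Re = ρVD/μ = 810 · 0.7832 · 0.104 / 0.00242 = 2.726e+04.
Re > 4000 → turbulent. Relative roughness ε/D = 1.4e-06/0.104 = 1.35e-05. Swamee-Jain: f = 0.25/(log₁₀[1.35e-05/3.7 + 5.74/2.726e+04^0.9])² = 0.25/(log₁₀[3.64e-06 + 0.000585])² = 0.25/(-3.23)² = 0.02396.
Darcy-Weisbach: ΔP = f(L/D)(ρV²/2) = 0.02396·(49.8/0.104)·(810·0.7832²/2) = 0.02396·478.8·248.4 = 2850 Pa.
ΔP = 2850 Pa = 2.85 kPa.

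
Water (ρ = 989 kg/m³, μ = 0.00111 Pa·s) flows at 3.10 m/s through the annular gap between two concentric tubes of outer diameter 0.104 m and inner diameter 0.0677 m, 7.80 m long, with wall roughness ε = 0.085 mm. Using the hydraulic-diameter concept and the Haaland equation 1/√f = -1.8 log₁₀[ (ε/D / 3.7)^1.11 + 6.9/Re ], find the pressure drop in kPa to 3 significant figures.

ΔP ≈ 26.4 kPa

Hydraulic diameter D_h = 4A/P = D_o - D_i = 0.104 - 0.0677 = 0.0363 m.
Re = ρVD_h/μ = 989·3.1·0.0363/0.00111 = 1.003e+05.
ε/D_h = 8.5e-05/0.0363 = 0.00234; Haaland gives 1/√f = -1.8 log₁₀[0.000281+6.88e-05] = 6.22, so f = 0.02585.
ΔP = f(L/D_h)(ρV²/2) = 0.02585·7.8/0.0363·4752 = 2.639e+04 Pa.
ΔP = 26.4 kPa.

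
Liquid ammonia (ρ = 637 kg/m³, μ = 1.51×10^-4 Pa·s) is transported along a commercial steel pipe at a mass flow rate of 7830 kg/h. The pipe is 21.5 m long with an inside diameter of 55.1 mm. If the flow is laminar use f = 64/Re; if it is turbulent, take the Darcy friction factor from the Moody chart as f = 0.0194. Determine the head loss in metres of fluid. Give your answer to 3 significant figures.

ṁ = 7830 kg/h = 7830/3600 = 2.175 kg/s.
A = πD²/4 = π(0.0551)²/4 = 0.002384 m²; mean velocity V = ṁ/(ρA) = 2.175/(637 · 0.002384) = 1.432 m/s.
Reynolds number Re = ρVD/μ = 637 · 1.432 · 0.0551 / 0.000151 = 3.328e+05.
Re > 4000 → turbulent; use the Moody-chart value f = 0.0194.
Darcy-Weisbach: ΔP = f(L/D)(ρV²/2) = 0.0194·(21.5/0.0551)·(637·1.432²/2) = 0.0194·390.2·653.1 = 4944 Pa.
Head loss h_f = ΔP/(ρg) = 4944/(637·9.81) = 0.791 m.

h_f ≈ 0.791 m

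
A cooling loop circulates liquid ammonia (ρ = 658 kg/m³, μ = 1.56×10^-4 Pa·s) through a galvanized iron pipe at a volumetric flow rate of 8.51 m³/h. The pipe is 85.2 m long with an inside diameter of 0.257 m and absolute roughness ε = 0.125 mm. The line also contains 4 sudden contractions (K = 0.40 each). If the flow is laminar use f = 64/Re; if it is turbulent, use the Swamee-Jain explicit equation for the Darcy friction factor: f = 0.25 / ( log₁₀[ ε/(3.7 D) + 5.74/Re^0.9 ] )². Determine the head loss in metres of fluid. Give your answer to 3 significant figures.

h_f ≈ 9.63×10^-4 m

Q = 8.51 m³/h = 8.51/3600 = 0.002364 m³/s.
Cross-sectional area A = πD²/4 = π(0.257)²/4 = 0.05187 m²; mean velocity V = Q/A = 0.002364/0.05187 = 0.04557 m/s.
Reynolds number Re = ρVD/μ = 658 · 0.04557 · 0.257 / 0.000156 = 4.94e+04.
Re > 4000 → turbulent. Relative roughness ε/D = 0.000125/0.257 = 0.000486. Swamee-Jain: f = 0.25/(log₁₀[0.000486/3.7 + 5.74/4.94e+04^0.9])² = 0.25/(log₁₀[0.000131 + 0.000342])² = 0.25/(-3.324)² = 0.02262.
Total minor-loss coefficient ΣK = 4·0.4 = 1.6.
ΔP = [f·L/D + ΣK]·(ρV²/2) = [0.02262·85.2/0.257 + 1.6]·(658·0.04557²/2) = [7.5 + 1.6]·0.6832 = 6.217 Pa.
Head loss h_f = ΔP/(ρg) = 6.217/(658·9.81) = 9.63×10^-4 m.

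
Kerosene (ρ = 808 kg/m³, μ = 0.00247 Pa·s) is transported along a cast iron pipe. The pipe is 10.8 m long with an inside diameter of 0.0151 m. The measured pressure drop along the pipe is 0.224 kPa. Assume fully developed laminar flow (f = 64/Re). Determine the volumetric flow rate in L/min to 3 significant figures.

Q ≈ 0.643 L/min

For laminar flow, f = 64/Re with Re = ρVD/μ, so Darcy-Weisbach reduces to ΔP = 32μLV/D². Solving for V: V = ΔP·D²/(32μL) = 224·(0.0151)²/(32·0.00247·10.8) = 0.05983 m/s.
Check: Re = ρVD/μ = 808·0.05983·0.0151/0.00247 = 295.5 < 2300, so the laminar assumption holds.
Q = V·A = 0.05983·(π/4·0.0151²) = 1.071e-05 m³/s = 0.643 L/min.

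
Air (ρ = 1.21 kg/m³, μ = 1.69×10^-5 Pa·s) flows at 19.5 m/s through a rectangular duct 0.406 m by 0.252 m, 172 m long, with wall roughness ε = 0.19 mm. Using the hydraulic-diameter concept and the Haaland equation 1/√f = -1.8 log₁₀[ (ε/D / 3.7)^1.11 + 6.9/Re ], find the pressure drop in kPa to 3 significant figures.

ΔP ≈ 2.34 kPa

Hydraulic diameter D_h = 4A/P = 4·(0.406·0.252)/(2·(0.406+0.252)) = 0.4092/1.316 = 0.311 m.
Re = ρVD_h/μ = 1.21·19.5·0.311/1.69e-05 = 4.342e+05.
ε/D_h = 0.00019/0.311 = 0.000611; Haaland gives 1/√f = -1.8 log₁₀[6.34e-05+1.59e-05] = 7.382, so f = 0.01835.
ΔP = f(L/D_h)(ρV²/2) = 0.01835·172/0.311·230.1 = 2335 Pa.
ΔP = 2.34 kPa.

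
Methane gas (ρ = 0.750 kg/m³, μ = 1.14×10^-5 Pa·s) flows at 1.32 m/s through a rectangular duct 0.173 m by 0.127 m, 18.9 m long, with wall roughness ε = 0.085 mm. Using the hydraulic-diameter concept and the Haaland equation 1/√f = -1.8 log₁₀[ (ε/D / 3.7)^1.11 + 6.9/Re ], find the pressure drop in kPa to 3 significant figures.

ΔP ≈ 0.00251 kPa

Hydraulic diameter D_h = 4A/P = 4·(0.173·0.127)/(2·(0.173+0.127)) = 0.08788/0.6 = 0.1465 m.
Re = ρVD_h/μ = 0.75·1.32·0.1465/1.14e-05 = 1.272e+04.
ε/D_h = 8.5e-05/0.1465 = 0.00058; Haaland gives 1/√f = -1.8 log₁₀[5.98e-05+0.000542] = 5.796, so f = 0.02976.
ΔP = f(L/D_h)(ρV²/2) = 0.02976·18.9/0.1465·0.6534 = 2.509 Pa.
ΔP = 0.00251 kPa.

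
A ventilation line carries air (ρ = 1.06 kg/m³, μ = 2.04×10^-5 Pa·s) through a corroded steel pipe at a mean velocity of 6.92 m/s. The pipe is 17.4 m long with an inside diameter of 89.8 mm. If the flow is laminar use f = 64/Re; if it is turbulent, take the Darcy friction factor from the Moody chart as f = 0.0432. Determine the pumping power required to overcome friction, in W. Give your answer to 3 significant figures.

P ≈ 9.31 W

Reynolds number Re = ρVD/μ = 1.06 · 6.92 · 0.0898 / 2.04e-05 = 3.229e+04.
Re > 4000 → turbulent; use the Moody-chart value f = 0.0432.
Darcy-Weisbach: ΔP = f(L/D)(ρV²/2) = 0.0432·(17.4/0.0898)·(1.06·6.92²/2) = 0.0432·193.8·25.38 = 212.4 Pa.
Q = V·A = 6.92·0.006333 = 0.04383 m³/s.
Pumping power P = QΔP = 0.04383·212.4 = 9.311 W = 9.31 W.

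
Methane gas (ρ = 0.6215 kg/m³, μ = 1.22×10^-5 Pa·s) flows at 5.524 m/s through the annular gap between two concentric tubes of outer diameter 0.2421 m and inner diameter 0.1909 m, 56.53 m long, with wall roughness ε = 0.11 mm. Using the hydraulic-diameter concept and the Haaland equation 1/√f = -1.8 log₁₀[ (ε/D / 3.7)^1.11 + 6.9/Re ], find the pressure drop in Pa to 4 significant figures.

ΔP ≈ 329.0 Pa

Hydraulic diameter D_h = 4A/P = D_o - D_i = 0.2421 - 0.1909 = 0.0512 m.
Re = ρVD_h/μ = 0.6215·5.524·0.0512/1.22e-05 = 1.441e+04.
ε/D_h = 0.00011/0.0512 = 0.00215; Haaland gives 1/√f = -1.8 log₁₀[0.000256+0.000479] = 5.641, so f = 0.03143.
ΔP = f(L/D_h)(ρV²/2) = 0.03143·56.53/0.0512·9.482 = 329 Pa.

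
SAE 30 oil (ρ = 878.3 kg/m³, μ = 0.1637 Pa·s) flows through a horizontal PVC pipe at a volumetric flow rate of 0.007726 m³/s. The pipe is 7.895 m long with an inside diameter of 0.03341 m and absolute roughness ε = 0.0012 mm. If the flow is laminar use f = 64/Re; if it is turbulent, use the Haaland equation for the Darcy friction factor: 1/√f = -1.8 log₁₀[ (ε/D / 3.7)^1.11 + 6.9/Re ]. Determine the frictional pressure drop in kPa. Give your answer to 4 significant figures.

ΔP ≈ 326.5 kPa

Cross-sectional area A = πD²/4 = π(0.03341)²/4 = 0.0008767 m²; mean velocity V = Q/A = 0.007726/0.0008767 = 8.813 m/s.
Reynolds number Re = ρVD/μ = 878.3 · 8.813 · 0.03341 / 0.164 = 1580.
Re < 2300 → laminar flow, so f = 64/Re = 64/1580 = 0.04051 (the turbulent correlation is not needed).
Darcy-Weisbach: ΔP = f(L/D)(ρV²/2) = 0.04051·(7.895/0.03341)·(878.3·8.813²/2) = 0.04051·236.3·3.411e+04 = 3.265e+05 Pa.
ΔP = 3.265e+05 Pa = 326.5 kPa.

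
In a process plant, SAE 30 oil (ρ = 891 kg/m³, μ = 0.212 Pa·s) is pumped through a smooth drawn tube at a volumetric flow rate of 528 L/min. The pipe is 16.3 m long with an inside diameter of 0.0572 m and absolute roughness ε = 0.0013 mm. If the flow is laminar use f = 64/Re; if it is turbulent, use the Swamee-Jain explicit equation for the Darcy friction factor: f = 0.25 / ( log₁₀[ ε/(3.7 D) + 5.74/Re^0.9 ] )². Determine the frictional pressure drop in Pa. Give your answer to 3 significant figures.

Q = 528 L/min = 528/60000 = 0.0088 m³/s.
Cross-sectional area A = πD²/4 = π(0.0572)²/4 = 0.00257 m²; mean velocity V = Q/A = 0.0088/0.00257 = 3.425 m/s.
Reynolds number Re = ρVD/μ = 891 · 3.425 · 0.0572 / 0.212 = 823.3.
Re < 2300 → laminar flow, so f = 64/Re = 64/823.3 = 0.07774 (the turbulent correlation is not needed).
Darcy-Weisbach: ΔP = f(L/D)(ρV²/2) = 0.07774·(16.3/0.0572)·(891·3.425²/2) = 0.07774·285·5225 = 1.157e+05 Pa.

ΔP ≈ 116000 Pa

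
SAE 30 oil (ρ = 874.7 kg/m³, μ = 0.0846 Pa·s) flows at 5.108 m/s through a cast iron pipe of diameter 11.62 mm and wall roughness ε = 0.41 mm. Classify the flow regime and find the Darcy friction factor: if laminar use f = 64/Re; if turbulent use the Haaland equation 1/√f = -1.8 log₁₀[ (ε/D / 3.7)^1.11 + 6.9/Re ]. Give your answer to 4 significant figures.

f ≈ 0.1043

Re = ρVD/μ = 874.7·5.108·0.01162/0.0846 = 613.7.
Re < 2300 → laminar, so f = 64/Re = 0.1043 (roughness is irrelevant in laminar flow).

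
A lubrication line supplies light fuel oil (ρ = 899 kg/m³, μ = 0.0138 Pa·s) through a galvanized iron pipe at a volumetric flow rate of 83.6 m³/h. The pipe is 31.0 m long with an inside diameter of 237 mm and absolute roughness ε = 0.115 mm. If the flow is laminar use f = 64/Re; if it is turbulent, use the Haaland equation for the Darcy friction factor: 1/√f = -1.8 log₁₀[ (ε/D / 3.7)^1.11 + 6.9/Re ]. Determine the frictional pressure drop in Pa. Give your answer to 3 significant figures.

Q = 83.6 m³/h = 83.6/3600 = 0.02322 m³/s.
Cross-sectional area A = πD²/4 = π(0.237)²/4 = 0.04412 m²; mean velocity V = Q/A = 0.02322/0.04412 = 0.5264 m/s.
Reynolds number Re = ρVD/μ = 899 · 0.5264 · 0.237 / 0.0138 = 8127.
Re > 4000 → turbulent. Relative roughness ε/D = 0.000115/0.237 = 0.000485. Haaland: 1/√f = -1.8 log₁₀[(0.000485/3.7)^1.11 + 6.9/8127] = -1.8 log₁₀[4.91e-05 + 0.000849] = 5.484, so f = 0.03325.
Darcy-Weisbach: ΔP = f(L/D)(ρV²/2) = 0.03325·(31/0.237)·(899·0.5264²/2) = 0.03325·130.8·124.6 = 541.7 Pa.

ΔP ≈ 542 Pa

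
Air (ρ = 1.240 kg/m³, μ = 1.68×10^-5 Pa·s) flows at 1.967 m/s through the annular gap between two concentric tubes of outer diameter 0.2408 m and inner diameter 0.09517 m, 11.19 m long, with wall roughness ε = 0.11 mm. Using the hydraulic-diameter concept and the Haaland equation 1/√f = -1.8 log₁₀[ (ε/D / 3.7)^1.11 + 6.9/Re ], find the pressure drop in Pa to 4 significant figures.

Hydraulic diameter D_h = 4A/P = D_o - D_i = 0.2408 - 0.09517 = 0.1456 m.
Re = ρVD_h/μ = 1.24·1.967·0.1456/1.68e-05 = 2.114e+04.
ε/D_h = 0.00011/0.1456 = 0.000755; Haaland gives 1/√f = -1.8 log₁₀[8.02e-05+0.000326] = 6.104, so f = 0.02684.
ΔP = f(L/D_h)(ρV²/2) = 0.02684·11.19/0.1456·2.399 = 4.948 Pa.

ΔP ≈ 4.948 Pa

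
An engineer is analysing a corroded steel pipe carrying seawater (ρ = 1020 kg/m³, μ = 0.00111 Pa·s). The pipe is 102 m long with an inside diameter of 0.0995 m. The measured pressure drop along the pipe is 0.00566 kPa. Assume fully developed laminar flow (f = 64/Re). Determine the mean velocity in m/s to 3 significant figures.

For laminar flow, f = 64/Re with Re = ρVD/μ, so Darcy-Weisbach reduces to ΔP = 32μLV/D². Solving for V: V = ΔP·D²/(32μL) = 5.66·(0.0995)²/(32·0.00111·102) = 0.01547 m/s.
Check: Re = ρVD/μ = 1020·0.01547·0.0995/0.00111 = 1414 < 2300, so the laminar assumption holds.

V ≈ 0.0155 m/s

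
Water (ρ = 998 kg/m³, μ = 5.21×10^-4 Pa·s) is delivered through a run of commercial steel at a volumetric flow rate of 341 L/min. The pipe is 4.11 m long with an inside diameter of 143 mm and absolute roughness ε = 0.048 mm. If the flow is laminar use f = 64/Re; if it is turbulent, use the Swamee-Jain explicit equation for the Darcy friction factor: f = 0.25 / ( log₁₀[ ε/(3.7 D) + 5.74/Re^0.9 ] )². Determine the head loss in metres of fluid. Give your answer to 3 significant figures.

Q = 341 L/min = 341/60000 = 0.005683 m³/s.
Cross-sectional area A = πD²/4 = π(0.143)²/4 = 0.01606 m²; mean velocity V = Q/A = 0.005683/0.01606 = 0.3539 m/s.
Reynolds number Re = ρVD/μ = 998 · 0.3539 · 0.143 / 0.000521 = 9.693e+04.
Re > 4000 → turbulent. Relative roughness ε/D = 4.8e-05/0.143 = 0.000336. Swamee-Jain: f = 0.25/(log₁₀[0.000336/3.7 + 5.74/9.693e+04^0.9])² = 0.25/(log₁₀[9.07e-05 + 0.000187])² = 0.25/(-3.557)² = 0.01976.
Darcy-Weisbach: ΔP = f(L/D)(ρV²/2) = 0.01976·(4.11/0.143)·(998·0.3539²/2) = 0.01976·28.74·62.49 = 35.49 Pa.
Head loss h_f = ΔP/(ρg) = 35.49/(998·9.81) = 0.00362 m.

h_f ≈ 0.00362 m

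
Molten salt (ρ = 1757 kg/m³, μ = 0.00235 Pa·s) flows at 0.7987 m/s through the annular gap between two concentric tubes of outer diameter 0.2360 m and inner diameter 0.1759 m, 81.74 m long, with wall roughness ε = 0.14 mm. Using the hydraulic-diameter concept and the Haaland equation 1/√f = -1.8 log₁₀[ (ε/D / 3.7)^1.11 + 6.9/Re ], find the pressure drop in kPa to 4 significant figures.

Hydraulic diameter D_h = 4A/P = D_o - D_i = 0.236 - 0.1759 = 0.0601 m.
Re = ρVD_h/μ = 1757·0.7987·0.0601/0.00235 = 3.589e+04.
ε/D_h = 0.00014/0.0601 = 0.00233; Haaland gives 1/√f = -1.8 log₁₀[0.00028+0.000192] = 5.987, so f = 0.0279.
ΔP = f(L/D_h)(ρV²/2) = 0.0279·81.74/0.0601·560.4 = 2.127e+04 Pa.
ΔP = 21.27 kPa.

ΔP ≈ 21.27 kPa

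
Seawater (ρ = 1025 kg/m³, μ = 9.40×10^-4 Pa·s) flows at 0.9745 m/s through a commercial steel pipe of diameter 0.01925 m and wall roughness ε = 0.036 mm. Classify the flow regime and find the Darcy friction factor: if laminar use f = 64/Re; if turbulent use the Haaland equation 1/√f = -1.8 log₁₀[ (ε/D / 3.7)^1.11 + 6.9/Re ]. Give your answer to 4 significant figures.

Re = ρVD/μ = 1025·0.9745·0.01925/0.00094 = 2.046e+04.
Re > 4000 → turbulent. ε/D = 3.6e-05/0.01925 = 0.00187; Haaland: 1/√f = -1.8 log₁₀[0.000219 + 0.000337] = 5.858, so f = 0.02914.

f ≈ 0.02914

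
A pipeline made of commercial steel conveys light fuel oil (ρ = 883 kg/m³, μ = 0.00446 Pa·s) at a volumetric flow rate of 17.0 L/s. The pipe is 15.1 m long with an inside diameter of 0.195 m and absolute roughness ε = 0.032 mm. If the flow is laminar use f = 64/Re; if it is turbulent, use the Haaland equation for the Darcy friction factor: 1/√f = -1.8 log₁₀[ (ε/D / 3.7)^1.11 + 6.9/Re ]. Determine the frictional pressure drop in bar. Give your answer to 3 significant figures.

Q = 17.0 L/s = 17.0/1000 = 0.017 m³/s.
Cross-sectional area A = πD²/4 = π(0.195)²/4 = 0.02986 m²; mean velocity V = Q/A = 0.017/0.02986 = 0.5692 m/s.
Reynolds number Re = ρVD/μ = 883 · 0.5692 · 0.195 / 0.00446 = 2.198e+04.
Re > 4000 → turbulent. Relative roughness ε/D = 3.2e-05/0.195 = 0.000164. Haaland: 1/√f = -1.8 log₁₀[(0.000164/3.7)^1.11 + 6.9/2.198e+04] = -1.8 log₁₀[1.47e-05 + 0.000314] = 6.27, so f = 0.02544.
Darcy-Weisbach: ΔP = f(L/D)(ρV²/2) = 0.02544·(15.1/0.195)·(883·0.5692²/2) = 0.02544·77.44·143.1 = 281.8 Pa.
ΔP = 281.8 Pa = 0.00282 bar.

ΔP ≈ 0.00282 bar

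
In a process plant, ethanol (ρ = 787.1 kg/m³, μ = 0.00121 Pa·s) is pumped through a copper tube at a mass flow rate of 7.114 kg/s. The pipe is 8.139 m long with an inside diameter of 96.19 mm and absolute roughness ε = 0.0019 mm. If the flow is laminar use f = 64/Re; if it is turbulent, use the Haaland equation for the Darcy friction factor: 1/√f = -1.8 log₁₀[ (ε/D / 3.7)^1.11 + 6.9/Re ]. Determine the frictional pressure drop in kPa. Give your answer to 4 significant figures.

A = πD²/4 = π(0.09619)²/4 = 0.007267 m²; mean velocity V = ṁ/(ρA) = 7.114/(787.1 · 0.007267) = 1.244 m/s.
Reynolds number Re = ρVD/μ = 787.1 · 1.244 · 0.09619 / 0.00121 = 7.782e+04.
Re > 4000 → turbulent. Relative roughness ε/D = 1.9e-06/0.09619 = 1.98e-05. Haaland: 1/√f = -1.8 log₁₀[(1.98e-05/3.7)^1.11 + 6.9/7.782e+04] = -1.8 log₁₀[1.4e-06 + 8.87e-05] = 7.282, so f = 0.01886.
Darcy-Weisbach: ΔP = f(L/D)(ρV²/2) = 0.01886·(8.139/0.09619)·(787.1·1.244²/2) = 0.01886·84.61·608.8 = 971.5 Pa.
ΔP = 971.5 Pa = 0.9715 kPa.

ΔP ≈ 0.9715 kPa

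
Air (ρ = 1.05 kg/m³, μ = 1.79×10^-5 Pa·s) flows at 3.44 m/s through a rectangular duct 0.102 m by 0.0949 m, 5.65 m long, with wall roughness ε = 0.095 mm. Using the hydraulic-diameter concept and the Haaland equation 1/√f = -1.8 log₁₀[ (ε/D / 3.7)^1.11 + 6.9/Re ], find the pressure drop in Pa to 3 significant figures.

ΔP ≈ 9.86 Pa

Hydraulic diameter D_h = 4A/P = 4·(0.102·0.0949)/(2·(0.102+0.0949)) = 0.03872/0.3938 = 0.09832 m.
Re = ρVD_h/μ = 1.05·3.44·0.09832/1.79e-05 = 1.984e+04.
ε/D_h = 9.5e-05/0.09832 = 0.000966; Haaland gives 1/√f = -1.8 log₁₀[0.000105+0.000348] = 6.019, so f = 0.0276.
ΔP = f(L/D_h)(ρV²/2) = 0.0276·5.65/0.09832·6.213 = 9.855 Pa.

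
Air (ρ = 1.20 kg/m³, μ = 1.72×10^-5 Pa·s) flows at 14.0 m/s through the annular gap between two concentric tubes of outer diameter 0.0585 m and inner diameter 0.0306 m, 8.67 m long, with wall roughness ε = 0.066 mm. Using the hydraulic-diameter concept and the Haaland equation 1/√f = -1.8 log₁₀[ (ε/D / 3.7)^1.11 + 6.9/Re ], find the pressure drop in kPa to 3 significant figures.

Hydraulic diameter D_h = 4A/P = D_o - D_i = 0.0585 - 0.0306 = 0.0279 m.
Re = ρVD_h/μ = 1.2·14·0.0279/1.72e-05 = 2.725e+04.
ε/D_h = 6.6e-05/0.0279 = 0.00237; Haaland gives 1/√f = -1.8 log₁₀[0.000285+0.000253] = 5.885, so f = 0.02888.
ΔP = f(L/D_h)(ρV²/2) = 0.02888·8.67/0.0279·117.6 = 1055 Pa.
ΔP = 1.06 kPa.

ΔP ≈ 1.06 kPa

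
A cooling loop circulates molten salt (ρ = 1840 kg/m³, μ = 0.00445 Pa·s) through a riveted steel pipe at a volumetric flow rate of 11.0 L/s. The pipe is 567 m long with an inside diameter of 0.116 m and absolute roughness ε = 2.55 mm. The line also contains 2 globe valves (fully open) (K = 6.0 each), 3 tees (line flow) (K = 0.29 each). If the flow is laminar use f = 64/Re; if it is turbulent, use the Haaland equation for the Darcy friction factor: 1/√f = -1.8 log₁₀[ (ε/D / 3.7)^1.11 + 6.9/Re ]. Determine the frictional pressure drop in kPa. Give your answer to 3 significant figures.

Q = 11.0 L/s = 11.0/1000 = 0.011 m³/s.
Cross-sectional area A = πD²/4 = π(0.116)²/4 = 0.01057 m²; mean velocity V = Q/A = 0.011/0.01057 = 1.041 m/s.
Reynolds number Re = ρVD/μ = 1840 · 1.041 · 0.116 / 0.00445 = 4.992e+04.
Re > 4000 → turbulent. Relative roughness ε/D = 0.00255/0.116 = 0.022. Haaland: 1/√f = -1.8 log₁₀[(0.022/3.7)^1.11 + 6.9/4.992e+04] = -1.8 log₁₀[0.00338 + 0.000138] = 4.416, so f = 0.05127.
Total minor-loss coefficient ΣK = 2·6 + 3·0.29 = 12.9.
ΔP = [f·L/D + ΣK]·(ρV²/2) = [0.05127·567/0.116 + 12.9]·(1840·1.041²/2) = [250.6 + 12.9]·996.7 = 2.626e+05 Pa.
ΔP = 2.626e+05 Pa = 263 kPa.

ΔP ≈ 263 kPa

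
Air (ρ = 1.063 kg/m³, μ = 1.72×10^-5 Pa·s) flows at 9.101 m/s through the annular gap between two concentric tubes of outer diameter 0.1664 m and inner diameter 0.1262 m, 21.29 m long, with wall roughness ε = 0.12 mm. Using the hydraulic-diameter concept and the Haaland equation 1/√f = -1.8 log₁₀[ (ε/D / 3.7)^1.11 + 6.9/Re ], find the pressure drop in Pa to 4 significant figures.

Hydraulic diameter D_h = 4A/P = D_o - D_i = 0.1664 - 0.1262 = 0.0402 m.
Re = ρVD_h/μ = 1.063·9.101·0.0402/1.72e-05 = 2.261e+04.
ε/D_h = 0.00012/0.0402 = 0.00299; Haaland gives 1/√f = -1.8 log₁₀[0.000369+0.000305] = 5.709, so f = 0.03068.
ΔP = f(L/D_h)(ρV²/2) = 0.03068·21.29/0.0402·44.02 = 715.4 Pa.

ΔP ≈ 715.4 Pa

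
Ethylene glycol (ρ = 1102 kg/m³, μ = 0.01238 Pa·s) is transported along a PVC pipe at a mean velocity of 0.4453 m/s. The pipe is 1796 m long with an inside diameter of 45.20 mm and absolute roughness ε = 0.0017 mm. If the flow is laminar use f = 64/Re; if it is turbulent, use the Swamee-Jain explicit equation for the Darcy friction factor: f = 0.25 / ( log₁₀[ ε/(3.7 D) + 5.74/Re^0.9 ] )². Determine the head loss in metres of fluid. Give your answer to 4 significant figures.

h_f ≈ 14.35 m

Reynolds number Re = ρVD/μ = 1102 · 0.4453 · 0.0452 / 0.0124 = 1792.
Re < 2300 → laminar flow, so f = 64/Re = 64/1792 = 0.03572 (the turbulent correlation is not needed).
Darcy-Weisbach: ΔP = f(L/D)(ρV²/2) = 0.03572·(1796/0.0452)·(1102·0.4453²/2) = 0.03572·3.973e+04·109.3 = 1.551e+05 Pa.
Head loss h_f = ΔP/(ρg) = 1.551e+05/(1102·9.81) = 14.35 m.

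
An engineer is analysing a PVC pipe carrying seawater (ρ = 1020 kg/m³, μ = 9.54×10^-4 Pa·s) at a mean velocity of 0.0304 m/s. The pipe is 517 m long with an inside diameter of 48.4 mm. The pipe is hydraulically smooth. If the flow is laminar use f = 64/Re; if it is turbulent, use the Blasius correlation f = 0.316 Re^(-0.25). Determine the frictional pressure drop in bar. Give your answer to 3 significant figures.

ΔP ≈ 0.00205 bar

Reynolds number Re = ρVD/μ = 1020 · 0.0304 · 0.0484 / 0.000954 = 1573.
Re < 2300 → laminar flow, so f = 64/Re = 64/1573 = 0.04068 (the turbulent correlation is not needed).
Darcy-Weisbach: ΔP = f(L/D)(ρV²/2) = 0.04068·(517/0.0484)·(1020·0.0304²/2) = 0.04068·1.068e+04·0.4713 = 204.8 Pa.
ΔP = 204.8 Pa = 0.00205 bar.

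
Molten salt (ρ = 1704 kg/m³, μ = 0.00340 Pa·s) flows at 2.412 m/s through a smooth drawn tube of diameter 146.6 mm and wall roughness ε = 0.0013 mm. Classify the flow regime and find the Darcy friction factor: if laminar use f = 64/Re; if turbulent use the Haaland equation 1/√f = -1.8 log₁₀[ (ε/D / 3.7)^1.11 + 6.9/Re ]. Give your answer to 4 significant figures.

f ≈ 0.01592

Re = ρVD/μ = 1704·2.412·0.1466/0.0034 = 1.772e+05.
Re > 4000 → turbulent. ε/D = 1.3e-06/0.1466 = 8.87e-06; Haaland: 1/√f = -1.8 log₁₀[5.77e-07 + 3.89e-05] = 7.926, so f = 0.01592.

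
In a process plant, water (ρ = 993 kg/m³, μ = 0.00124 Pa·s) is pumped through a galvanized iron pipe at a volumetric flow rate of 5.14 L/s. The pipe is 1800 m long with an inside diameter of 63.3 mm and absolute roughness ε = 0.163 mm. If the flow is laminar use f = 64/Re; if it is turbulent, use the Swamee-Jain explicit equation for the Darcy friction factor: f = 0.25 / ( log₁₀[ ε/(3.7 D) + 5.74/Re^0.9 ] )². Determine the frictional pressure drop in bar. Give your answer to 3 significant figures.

ΔP ≈ 10.2 bar

Q = 5.14 L/s = 5.14/1000 = 0.00514 m³/s.
Cross-sectional area A = πD²/4 = π(0.0633)²/4 = 0.003147 m²; mean velocity V = Q/A = 0.00514/0.003147 = 1.633 m/s.
Reynolds number Re = ρVD/μ = 993 · 1.633 · 0.0633 / 0.00124 = 8.279e+04.
Re > 4000 → turbulent. Relative roughness ε/D = 0.000163/0.0633 = 0.00258. Swamee-Jain: f = 0.25/(log₁₀[0.00258/3.7 + 5.74/8.279e+04^0.9])² = 0.25/(log₁₀[0.000696 + 0.000215])² = 0.25/(-3.04)² = 0.02704.
Darcy-Weisbach: ΔP = f(L/D)(ρV²/2) = 0.02704·(1800/0.0633)·(993·1.633²/2) = 0.02704·2.844e+04·1324 = 1.019e+06 Pa.
ΔP = 1.019e+06 Pa = 10.2 bar.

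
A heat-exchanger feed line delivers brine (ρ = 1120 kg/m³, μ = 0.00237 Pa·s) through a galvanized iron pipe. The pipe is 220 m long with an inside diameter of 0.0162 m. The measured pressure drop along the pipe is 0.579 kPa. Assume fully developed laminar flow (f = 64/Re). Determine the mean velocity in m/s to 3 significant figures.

For laminar flow, f = 64/Re with Re = ρVD/μ, so Darcy-Weisbach reduces to ΔP = 32μLV/D². Solving for V: V = ΔP·D²/(32μL) = 579·(0.0162)²/(32·0.00237·220) = 0.009107 m/s.
Check: Re = ρVD/μ = 1120·0.009107·0.0162/0.00237 = 69.72 < 2300, so the laminar assumption holds.

V ≈ 0.00911 m/s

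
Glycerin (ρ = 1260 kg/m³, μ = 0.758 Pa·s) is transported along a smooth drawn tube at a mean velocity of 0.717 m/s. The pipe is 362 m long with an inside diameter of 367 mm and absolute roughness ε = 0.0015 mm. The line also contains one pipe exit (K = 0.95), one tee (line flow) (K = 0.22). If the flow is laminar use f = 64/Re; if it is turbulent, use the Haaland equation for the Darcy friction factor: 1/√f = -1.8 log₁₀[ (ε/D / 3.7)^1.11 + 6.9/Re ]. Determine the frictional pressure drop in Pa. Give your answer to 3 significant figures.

ΔP ≈ 47100 Pa

Reynolds number Re = ρVD/μ = 1260 · 0.717 · 0.367 / 0.758 = 437.4.
Re < 2300 → laminar flow, so f = 64/Re = 64/437.4 = 0.1463 (the turbulent correlation is not needed).
Total minor-loss coefficient ΣK = 1·0.95 + 1·0.22 = 1.17.
ΔP = [f·L/D + ΣK]·(ρV²/2) = [0.1463·362/0.367 + 1.17]·(1260·0.717²/2) = [144.3 + 1.17]·323.9 = 4.712e+04 Pa.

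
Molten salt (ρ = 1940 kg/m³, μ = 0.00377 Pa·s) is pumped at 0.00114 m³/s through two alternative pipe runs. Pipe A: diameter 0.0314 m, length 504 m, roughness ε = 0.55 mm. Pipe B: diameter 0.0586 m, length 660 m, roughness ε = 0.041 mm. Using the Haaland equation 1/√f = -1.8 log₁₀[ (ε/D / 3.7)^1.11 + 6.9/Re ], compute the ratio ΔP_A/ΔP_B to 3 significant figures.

ΔP_A/ΔP_B ≈ 27.7

Pipe A: V = Q/A = 0.00114/0.0007744 = 1.472 m/s; Re = 2.379e+04; ε/D = 0.0175; Haaland → f = 0.04803; ΔP_A = f(L/D)(ρV²/2) = 1.621e+06 Pa.
Pipe B: V = Q/A = 0.00114/0.002697 = 0.4227 m/s; Re = 1.275e+04; ε/D = 0.0007; Haaland → f = 0.02993; ΔP_B = f(L/D)(ρV²/2) = 5.842e+04 Pa.
ΔP_A/ΔP_B = 1.621e+06/5.842e+04 = 27.7.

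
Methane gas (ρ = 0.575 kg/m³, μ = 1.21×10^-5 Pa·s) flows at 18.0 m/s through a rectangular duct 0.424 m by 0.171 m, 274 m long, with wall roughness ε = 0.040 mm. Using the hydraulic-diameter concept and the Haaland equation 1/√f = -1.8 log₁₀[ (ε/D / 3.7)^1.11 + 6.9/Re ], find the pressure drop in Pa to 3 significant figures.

Hydraulic diameter D_h = 4A/P = 4·(0.424·0.171)/(2·(0.424+0.171)) = 0.29/1.19 = 0.2437 m.
Re = ρVD_h/μ = 0.575·18·0.2437/1.21e-05 = 2.085e+05.
ε/D_h = 4e-05/0.2437 = 0.000164; Haaland gives 1/√f = -1.8 log₁₀[1.47e-05+3.31e-05] = 7.777, so f = 0.01654.
ΔP = f(L/D_h)(ρV²/2) = 0.01654·274/0.2437·93.15 = 1732 Pa.

ΔP ≈ 1730 Pa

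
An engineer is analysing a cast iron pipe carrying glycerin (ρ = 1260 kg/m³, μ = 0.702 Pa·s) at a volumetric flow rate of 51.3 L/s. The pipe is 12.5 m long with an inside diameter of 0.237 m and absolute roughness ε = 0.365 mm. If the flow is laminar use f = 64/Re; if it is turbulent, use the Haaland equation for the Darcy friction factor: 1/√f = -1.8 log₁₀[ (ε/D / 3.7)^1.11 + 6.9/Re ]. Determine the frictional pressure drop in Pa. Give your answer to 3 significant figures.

ΔP ≈ 5810 Pa

Q = 51.3 L/s = 51.3/1000 = 0.0513 m³/s.
Cross-sectional area A = πD²/4 = π(0.237)²/4 = 0.04412 m²; mean velocity V = Q/A = 0.0513/0.04412 = 1.163 m/s.
Reynolds number Re = ρVD/μ = 1260 · 1.163 · 0.237 / 0.702 = 494.7.
Re < 2300 → laminar flow, so f = 64/Re = 64/494.7 = 0.1294 (the turbulent correlation is not needed).
Darcy-Weisbach: ΔP = f(L/D)(ρV²/2) = 0.1294·(12.5/0.237)·(1260·1.163²/2) = 0.1294·52.74·851.9 = 5813 Pa.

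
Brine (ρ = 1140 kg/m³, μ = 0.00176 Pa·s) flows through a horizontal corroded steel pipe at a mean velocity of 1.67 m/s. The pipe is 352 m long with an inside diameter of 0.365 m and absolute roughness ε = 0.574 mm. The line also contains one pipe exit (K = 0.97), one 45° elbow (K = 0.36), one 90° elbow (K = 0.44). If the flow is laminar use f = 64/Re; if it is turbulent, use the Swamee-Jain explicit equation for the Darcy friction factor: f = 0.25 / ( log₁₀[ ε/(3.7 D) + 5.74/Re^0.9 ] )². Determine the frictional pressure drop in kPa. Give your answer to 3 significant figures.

ΔP ≈ 37.6 kPa

Reynolds number Re = ρVD/μ = 1140 · 1.67 · 0.365 / 0.00176 = 3.948e+05.
Re > 4000 → turbulent. Relative roughness ε/D = 0.000574/0.365 = 0.00157. Swamee-Jain: f = 0.25/(log₁₀[0.00157/3.7 + 5.74/3.948e+05^0.9])² = 0.25/(log₁₀[0.000425 + 5.27e-05])² = 0.25/(-3.321)² = 0.02267.
Total minor-loss coefficient ΣK = 1·0.97 + 1·0.36 + 1·0.44 = 1.77.
ΔP = [f·L/D + ΣK]·(ρV²/2) = [0.02267·352/0.365 + 1.77]·(1140·1.67²/2) = [21.86 + 1.77]·1590 = 3.757e+04 Pa.
ΔP = 3.757e+04 Pa = 37.6 kPa.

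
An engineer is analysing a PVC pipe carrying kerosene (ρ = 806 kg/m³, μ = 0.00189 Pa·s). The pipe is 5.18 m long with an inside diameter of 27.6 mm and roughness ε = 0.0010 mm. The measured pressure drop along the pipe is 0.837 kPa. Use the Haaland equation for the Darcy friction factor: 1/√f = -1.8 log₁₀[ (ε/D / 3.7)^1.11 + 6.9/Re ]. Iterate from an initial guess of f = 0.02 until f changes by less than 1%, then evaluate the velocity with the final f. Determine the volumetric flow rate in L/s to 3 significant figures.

Q ≈ 0.338 L/s

Rearranging Darcy-Weisbach: V = √(2·ΔP·D/(f·L·ρ)). With ε/D = 1e-06/0.0276 = 3.62e-05, iterate starting from f = 0.02:
  f = 0.02 → V = √(2·837·0.0276/(0.02·5.18·806)) = 0.7438 m/s; Re = ρVD/μ = 8755; f → 0.03208
  f = 0.03208 → V = 0.5874 m/s; Re = 6913; f → 0.0343
  f = 0.0343 → V = 0.568 m/s; Re = 6685; f → 0.03464
Converged (Δf/f < 1%). With the final f = 0.03464: V = √(2·837·0.0276/(0.03464·5.18·806)) = 0.5652 m/s.
Q = V·A = 0.5652·(π/4·0.0276²) = 0.0003382 m³/s = 0.338 L/s.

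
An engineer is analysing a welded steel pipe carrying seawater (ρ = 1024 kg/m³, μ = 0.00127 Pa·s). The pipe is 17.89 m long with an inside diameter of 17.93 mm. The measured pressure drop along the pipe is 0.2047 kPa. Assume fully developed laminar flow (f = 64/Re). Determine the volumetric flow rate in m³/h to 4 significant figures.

For laminar flow, f = 64/Re with Re = ρVD/μ, so Darcy-Weisbach reduces to ΔP = 32μLV/D². Solving for V: V = ΔP·D²/(32μL) = 204.7·(0.01793)²/(32·0.00127·17.89) = 0.09051 m/s.
Check: Re = ρVD/μ = 1024·0.09051·0.01793/0.00127 = 1309 < 2300, so the laminar assumption holds.
Q = V·A = 0.09051·(π/4·0.01793²) = 2.285e-05 m³/s = 0.08227 m³/h.

Q ≈ 0.08227 m³/h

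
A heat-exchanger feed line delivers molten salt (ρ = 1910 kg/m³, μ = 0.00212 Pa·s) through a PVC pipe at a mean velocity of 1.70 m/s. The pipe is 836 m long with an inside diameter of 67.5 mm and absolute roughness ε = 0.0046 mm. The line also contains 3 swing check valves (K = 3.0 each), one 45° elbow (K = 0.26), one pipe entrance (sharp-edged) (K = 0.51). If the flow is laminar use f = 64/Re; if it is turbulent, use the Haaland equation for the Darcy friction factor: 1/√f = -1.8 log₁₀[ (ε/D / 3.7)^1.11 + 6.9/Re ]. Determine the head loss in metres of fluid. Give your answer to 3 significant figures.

Reynolds number Re = ρVD/μ = 1910 · 1.7 · 0.0675 / 0.00212 = 1.034e+05.
Re > 4000 → turbulent. Relative roughness ε/D = 4.6e-06/0.0675 = 6.81e-05. Haaland: 1/√f = -1.8 log₁₀[(6.81e-05/3.7)^1.11 + 6.9/1.034e+05] = -1.8 log₁₀[5.55e-06 + 6.67e-05] = 7.454, so f = 0.018.
Total minor-loss coefficient ΣK = 3·3 + 1·0.26 + 1·0.51 = 9.77.
ΔP = [f·L/D + ΣK]·(ρV²/2) = [0.018·836/0.0675 + 9.77]·(1910·1.7²/2) = [222.9 + 9.77]·2760 = 6.422e+05 Pa.
Head loss h_f = ΔP/(ρg) = 6.422e+05/(1910·9.81) = 34.3 m.

h_f ≈ 34.3 m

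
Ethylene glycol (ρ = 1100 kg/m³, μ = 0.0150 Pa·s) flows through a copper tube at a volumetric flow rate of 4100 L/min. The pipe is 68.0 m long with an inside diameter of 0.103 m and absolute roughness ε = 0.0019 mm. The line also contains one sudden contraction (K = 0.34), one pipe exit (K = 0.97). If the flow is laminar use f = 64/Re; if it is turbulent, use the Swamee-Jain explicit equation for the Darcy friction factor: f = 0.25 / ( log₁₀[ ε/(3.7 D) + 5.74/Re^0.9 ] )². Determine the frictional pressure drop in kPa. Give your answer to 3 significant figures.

Q = 4100 L/min = 4100/60000 = 0.06833 m³/s.
Cross-sectional area A = πD²/4 = π(0.103)²/4 = 0.008332 m²; mean velocity V = Q/A = 0.06833/0.008332 = 8.201 m/s.
Reynolds number Re = ρVD/μ = 1100 · 8.201 · 0.103 / 0.015 = 6.195e+04.
Re > 4000 → turbulent. Relative roughness ε/D = 1.9e-06/0.103 = 1.84e-05. Swamee-Jain: f = 0.25/(log₁₀[1.84e-05/3.7 + 5.74/6.195e+04^0.9])² = 0.25/(log₁₀[4.99e-06 + 0.000279])² = 0.25/(-3.546)² = 0.01988.
Total minor-loss coefficient ΣK = 1·0.34 + 1·0.97 = 1.31.
ΔP = [f·L/D + ΣK]·(ρV²/2) = [0.01988·68/0.103 + 1.31]·(1100·8.201²/2) = [13.12 + 1.31]·3.699e+04 = 5.34e+05 Pa.
ΔP = 5.34e+05 Pa = 534 kPa.

ΔP ≈ 534 kPa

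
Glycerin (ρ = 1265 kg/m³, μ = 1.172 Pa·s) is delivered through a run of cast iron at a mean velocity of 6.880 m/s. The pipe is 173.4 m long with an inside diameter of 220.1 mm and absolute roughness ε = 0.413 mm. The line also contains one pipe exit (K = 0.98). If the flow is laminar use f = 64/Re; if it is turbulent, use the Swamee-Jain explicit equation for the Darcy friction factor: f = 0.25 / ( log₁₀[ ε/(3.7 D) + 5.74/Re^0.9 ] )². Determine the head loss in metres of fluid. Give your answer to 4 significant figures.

h_f ≈ 76.79 m

Reynolds number Re = ρVD/μ = 1265 · 6.88 · 0.2201 / 1.17 = 1634.
Re < 2300 → laminar flow, so f = 64/Re = 64/1634 = 0.03916 (the turbulent correlation is not needed).
Total minor-loss coefficient ΣK = 1·0.98 = 0.98.
ΔP = [f·L/D + ΣK]·(ρV²/2) = [0.03916·173.4/0.2201 + 0.98]·(1265·6.88²/2) = [30.85 + 0.98]·2.994e+04 = 9.529e+05 Pa.
Head loss h_f = ΔP/(ρg) = 9.529e+05/(1265·9.81) = 76.79 m.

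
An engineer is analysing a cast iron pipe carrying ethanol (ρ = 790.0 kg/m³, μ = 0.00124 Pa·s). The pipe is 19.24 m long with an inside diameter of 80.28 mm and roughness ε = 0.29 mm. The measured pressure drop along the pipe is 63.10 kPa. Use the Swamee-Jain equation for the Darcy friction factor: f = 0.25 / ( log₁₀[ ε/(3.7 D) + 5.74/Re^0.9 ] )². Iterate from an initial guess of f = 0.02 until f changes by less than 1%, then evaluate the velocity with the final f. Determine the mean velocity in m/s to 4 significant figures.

Rearranging Darcy-Weisbach: V = √(2·ΔP·D/(f·L·ρ)). With ε/D = 0.00029/0.08028 = 0.00361, iterate starting from f = 0.02:
  f = 0.02 → V = √(2·6.31e+04·0.08028/(0.02·19.24·790)) = 5.773 m/s; Re = ρVD/μ = 2.953e+05; f → 0.02813
  f = 0.02813 → V = 4.867 m/s; Re = 2.49e+05; f → 0.02822
Converged (Δf/f < 1%). With the final f = 0.02822: V = √(2·6.31e+04·0.08028/(0.02822·19.24·790)) = 4.86 m/s.

V ≈ 4.860 m/s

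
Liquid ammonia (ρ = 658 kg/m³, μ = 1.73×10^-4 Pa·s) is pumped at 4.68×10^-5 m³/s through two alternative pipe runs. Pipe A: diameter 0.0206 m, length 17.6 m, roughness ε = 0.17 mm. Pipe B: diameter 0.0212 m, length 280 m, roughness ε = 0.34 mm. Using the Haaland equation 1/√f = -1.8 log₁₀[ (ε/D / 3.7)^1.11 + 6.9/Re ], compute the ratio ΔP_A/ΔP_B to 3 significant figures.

Pipe A: V = Q/A = 4.68e-05/0.0003333 = 0.1404 m/s; Re = 1.1e+04; ε/D = 0.00825; Haaland → f = 0.04073; ΔP_A = f(L/D)(ρV²/2) = 225.7 Pa.
Pipe B: V = Q/A = 4.68e-05/0.000353 = 0.1326 m/s; Re = 1.069e+04; ε/D = 0.016; Haaland → f = 0.04865; ΔP_B = f(L/D)(ρV²/2) = 3716 Pa.
ΔP_A/ΔP_B = 225.7/3716 = 0.0607.

ΔP_A/ΔP_B ≈ 0.0607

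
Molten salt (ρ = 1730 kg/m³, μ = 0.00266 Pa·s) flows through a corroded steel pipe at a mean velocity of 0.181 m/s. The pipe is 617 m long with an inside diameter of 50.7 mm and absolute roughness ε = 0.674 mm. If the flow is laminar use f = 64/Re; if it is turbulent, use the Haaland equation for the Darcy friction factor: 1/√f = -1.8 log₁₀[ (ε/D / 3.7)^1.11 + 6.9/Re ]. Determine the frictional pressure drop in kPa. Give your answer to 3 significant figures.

Reynolds number Re = ρVD/μ = 1730 · 0.181 · 0.0507 / 0.00266 = 5968.
Re > 4000 → turbulent. Relative roughness ε/D = 0.000674/0.0507 = 0.0133. Haaland: 1/√f = -1.8 log₁₀[(0.0133/3.7)^1.11 + 6.9/5968] = -1.8 log₁₀[0.00193 + 0.00116] = 4.518, so f = 0.04899.
Darcy-Weisbach: ΔP = f(L/D)(ρV²/2) = 0.04899·(617/0.0507)·(1730·0.181²/2) = 0.04899·1.217e+04·28.34 = 1.69e+04 Pa.
ΔP = 1.69e+04 Pa = 16.9 kPa.

ΔP ≈ 16.9 kPa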